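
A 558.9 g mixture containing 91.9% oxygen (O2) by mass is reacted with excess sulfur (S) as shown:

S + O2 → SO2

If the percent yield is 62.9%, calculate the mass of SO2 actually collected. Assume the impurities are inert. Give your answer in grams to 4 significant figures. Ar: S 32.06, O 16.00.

Pure O2 available = 558.9 g × 0.919 = 513.63 g.
M(O2) = 2(16.00) = 32.00 g/mol.
M(SO2) = 32.06 + 2(16.00) = 64.06 g/mol.
n(O2) = 513.63 g / 32.00 g/mol = 16.051 mol.
From the equation the O2:SO2 mole ratio is 1:1, so n(SO2) = 16.051 × 1/1 = 16.051 mol.
Mass of SO2 = 16.051 mol × 64.06 g/mol = 1028.2 g.
Actual mass collected = 1028.2 g × 0.629 = 646.75 g.

646.8 g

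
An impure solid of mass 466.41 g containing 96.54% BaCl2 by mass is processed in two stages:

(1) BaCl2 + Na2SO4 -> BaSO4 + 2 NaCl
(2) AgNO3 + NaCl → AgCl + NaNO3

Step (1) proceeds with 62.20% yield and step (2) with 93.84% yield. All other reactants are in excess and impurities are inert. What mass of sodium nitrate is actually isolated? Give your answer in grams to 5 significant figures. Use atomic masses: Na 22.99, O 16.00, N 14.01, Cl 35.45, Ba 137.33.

Pure BaCl2 = 466.41 × 0.9654 = 450.272 g.
M(BaCl2) = 137.33 + 2(35.45) = 208.23 g/mol.
M(NaNO3) = 22.99 + 14.01 + 3(16.00) = 85.00 g/mol.
n(BaCl2) = 450.272 / 208.23 = 2.16238 mol.
Step 1 (BaCl2:NaCl = 1:2): theoretical n(NaCl) = 4.32476 mol; at 62.20% yield, n(NaCl) = 2.69000 mol.
Step 2 (NaCl:NaNO3 = 1:1): theoretical n(NaNO3) = 2.69000 mol, so theoretical mass = 2.69000 × 85.00 = 228.650 g.
At 93.84% yield, actual mass of NaNO3 = 228.650 × 0.9384 = 214.565 g.

214.57 g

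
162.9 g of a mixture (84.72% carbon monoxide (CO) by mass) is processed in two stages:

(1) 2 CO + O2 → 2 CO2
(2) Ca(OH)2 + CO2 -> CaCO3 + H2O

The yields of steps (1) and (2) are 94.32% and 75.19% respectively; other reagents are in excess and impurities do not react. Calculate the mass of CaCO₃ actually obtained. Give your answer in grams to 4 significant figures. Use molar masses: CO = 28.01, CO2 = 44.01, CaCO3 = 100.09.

349.7 g

Pure CO = 162.9 × 0.8472 = 138.01 g.
n(CO) = 138.01 / 28.01 = 4.9271 mol.
Step 1 (CO:CO2 = 2:2): theoretical n(CO2) = 4.9271 mol; at 94.32% yield, n(CO2) = 4.6473 mol.
Step 2 (CO2:CaCO3 = 1:1): theoretical n(CaCO3) = 4.6473 mol, so theoretical mass = 4.6473 × 100.09 = 465.15 g.
At 75.19% yield, actual mass of CaCO3 = 465.15 × 0.7519 = 349.74 g.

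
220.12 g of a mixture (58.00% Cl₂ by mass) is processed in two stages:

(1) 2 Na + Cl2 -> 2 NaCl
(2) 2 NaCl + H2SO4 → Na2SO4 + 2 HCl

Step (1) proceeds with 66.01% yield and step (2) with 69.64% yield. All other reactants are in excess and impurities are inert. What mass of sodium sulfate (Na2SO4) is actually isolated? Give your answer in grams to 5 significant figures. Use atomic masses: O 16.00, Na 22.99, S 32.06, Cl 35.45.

Pure Cl2 = 220.12 × 0.5800 = 127.670 g.
M(Cl2) = 2(35.45) = 70.90 g/mol.
M(Na2SO4) = 2(22.99) + 32.06 + 4(16.00) = 142.04 g/mol.
n(Cl2) = 127.670 / 70.90 = 1.80070 mol.
Step 1 (Cl2:NaCl = 1:2): theoretical n(NaCl) = 3.60140 mol; at 66.01% yield, n(NaCl) = 2.37728 mol.
Step 2 (NaCl:Na2SO4 = 2:1): theoretical n(Na2SO4) = 1.18864 mol, so theoretical mass = 1.18864 × 142.04 = 168.835 g.
At 69.64% yield, actual mass of Na2SO4 = 168.835 × 0.6964 = 117.576 g.

117.58 g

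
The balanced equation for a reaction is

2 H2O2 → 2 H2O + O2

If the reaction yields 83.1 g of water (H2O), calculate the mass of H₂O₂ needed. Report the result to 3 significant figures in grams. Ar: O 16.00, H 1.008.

157 g

M(H2O) = 2(1.008) + 16.00 = 18.016 g/mol.
M(H2O2) = 2(1.008) + 2(16.00) = 34.016 g/mol.
n(H2O) = 83.10 g / 18.016 g/mol = 4.613 mol.
From the equation the H2O:H2O2 mole ratio is 2:2, so n(H2O2) = 4.613 × 2/2 = 4.613 mol.
Mass of H2O2 = 4.613 mol × 34.016 g/mol = 156.9 g.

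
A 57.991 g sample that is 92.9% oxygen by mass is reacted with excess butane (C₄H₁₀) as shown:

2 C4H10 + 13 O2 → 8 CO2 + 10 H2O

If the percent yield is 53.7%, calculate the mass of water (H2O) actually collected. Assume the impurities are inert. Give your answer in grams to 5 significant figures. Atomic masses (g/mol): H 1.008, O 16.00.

Pure O2 available = 57.991 g × 0.929 = 53.8736 g.
M(O2) = 2(16.00) = 32.00 g/mol.
M(H2O) = 2(1.008) + 16.00 = 18.016 g/mol.
n(O2) = 53.8736 g / 32.00 g/mol = 1.68355 mol.
From the equation the O2:H2O mole ratio is 13:10, so n(H2O) = 1.68355 × 10/13 = 1.29504 mol.
Mass of H2O = 1.29504 mol × 18.016 g/mol = 23.3314 g.
Actual mass collected = 23.3314 g × 0.537 = 12.5290 g.

12.529 g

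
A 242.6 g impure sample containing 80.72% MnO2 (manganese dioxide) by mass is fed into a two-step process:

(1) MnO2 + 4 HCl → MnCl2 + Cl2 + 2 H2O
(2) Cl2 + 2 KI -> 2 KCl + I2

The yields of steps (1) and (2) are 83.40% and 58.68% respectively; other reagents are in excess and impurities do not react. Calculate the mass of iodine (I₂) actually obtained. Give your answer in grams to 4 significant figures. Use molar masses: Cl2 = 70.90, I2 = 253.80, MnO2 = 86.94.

Pure MnO2 = 242.6 × 0.8072 = 195.83 g.
n(MnO2) = 195.83 / 86.94 = 2.2524 mol.
Step 1 (MnO2:Cl2 = 1:1): theoretical n(Cl2) = 2.2524 mol; at 83.40% yield, n(Cl2) = 1.8785 mol.
Step 2 (Cl2:I2 = 1:1): theoretical n(I2) = 1.8785 mol, so theoretical mass = 1.8785 × 253.80 = 476.77 g.
At 58.68% yield, actual mass of I2 = 476.77 × 0.5868 = 279.77 g.

279.8 g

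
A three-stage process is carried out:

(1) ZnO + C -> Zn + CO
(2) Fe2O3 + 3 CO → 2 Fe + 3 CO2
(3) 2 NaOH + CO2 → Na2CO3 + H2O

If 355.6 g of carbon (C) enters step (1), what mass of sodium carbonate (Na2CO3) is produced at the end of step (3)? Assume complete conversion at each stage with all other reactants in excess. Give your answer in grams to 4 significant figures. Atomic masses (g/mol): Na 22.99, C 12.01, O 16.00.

3138 g

M(C) = 12.01 g/mol.
M(Na2CO3) = 2(22.99) + 12.01 + 3(16.00) = 105.99 g/mol.
n(C) = 355.6 / 12.01 = 29.609 mol.
Reaction (1): C→CO ratio 1:1 ⇒ n(CO) = 29.609 mol.
Reaction (2): CO→CO2 ratio 3:3 ⇒ n(CO2) = 29.609 mol.
Reaction (3): CO2→Na2CO3 ratio 1:1 ⇒ n(Na2CO3) = 29.609 mol.
Mass of Na2CO3 = 29.609 × 105.99 = 3138.2 g.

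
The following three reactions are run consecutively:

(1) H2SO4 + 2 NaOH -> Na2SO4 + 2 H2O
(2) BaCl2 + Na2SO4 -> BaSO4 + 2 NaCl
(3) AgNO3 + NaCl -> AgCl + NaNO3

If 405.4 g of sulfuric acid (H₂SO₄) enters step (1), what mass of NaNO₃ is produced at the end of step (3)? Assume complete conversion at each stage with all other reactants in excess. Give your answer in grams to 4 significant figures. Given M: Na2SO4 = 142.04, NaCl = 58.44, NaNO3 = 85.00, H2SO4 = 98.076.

n(H2SO4) = 405.4 / 98.076 = 4.1335 mol.
Reaction (1): H2SO4→Na2SO4 ratio 1:1 ⇒ n(Na2SO4) = 4.1335 mol.
Reaction (2): Na2SO4→NaCl ratio 1:2 ⇒ n(NaCl) = 8.2671 mol.
Reaction (3): NaCl→NaNO3 ratio 1:1 ⇒ n(NaNO3) = 8.2671 mol.
Mass of NaNO3 = 8.2671 × 85.00 = 702.70 g.

702.7 g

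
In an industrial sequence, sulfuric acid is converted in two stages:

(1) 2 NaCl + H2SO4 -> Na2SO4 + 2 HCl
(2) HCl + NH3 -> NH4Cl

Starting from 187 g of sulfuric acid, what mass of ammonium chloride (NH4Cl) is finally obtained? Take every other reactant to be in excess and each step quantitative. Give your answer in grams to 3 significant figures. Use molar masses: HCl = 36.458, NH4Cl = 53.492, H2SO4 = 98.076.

204 g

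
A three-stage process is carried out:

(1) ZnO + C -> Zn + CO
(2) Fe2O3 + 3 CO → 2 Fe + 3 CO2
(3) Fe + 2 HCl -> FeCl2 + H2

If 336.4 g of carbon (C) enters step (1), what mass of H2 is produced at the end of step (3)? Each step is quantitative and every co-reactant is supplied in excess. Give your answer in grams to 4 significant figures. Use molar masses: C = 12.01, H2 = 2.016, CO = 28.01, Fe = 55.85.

n(C) = 336.4 / 12.01 = 28.010 mol.
Reaction (1): C→CO ratio 1:1 ⇒ n(CO) = 28.010 mol.
Reaction (2): CO→Fe ratio 3:2 ⇒ n(Fe) = 18.673 mol.
Reaction (3): Fe→H2 ratio 1:1 ⇒ n(H2) = 18.673 mol.
Mass of H2 = 18.673 × 2.016 = 37.645 g.

37.65 g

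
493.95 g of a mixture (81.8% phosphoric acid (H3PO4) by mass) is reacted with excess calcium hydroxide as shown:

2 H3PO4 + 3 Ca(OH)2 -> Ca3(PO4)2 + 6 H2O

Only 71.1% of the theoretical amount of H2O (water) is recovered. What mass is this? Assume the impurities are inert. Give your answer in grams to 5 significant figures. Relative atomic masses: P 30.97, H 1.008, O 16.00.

Pure H3PO4 available = 493.95 g × 0.818 = 404.051 g.
M(H3PO4) = 3(1.008) + 30.97 + 4(16.00) = 97.994 g/mol.
M(H2O) = 2(1.008) + 16.00 = 18.016 g/mol.
n(H3PO4) = 404.051 g / 97.994 g/mol = 4.12322 mol.
From the equation the H3PO4:H2O mole ratio is 2:6, so n(H2O) = 4.12322 × 6/2 = 12.3697 mol.
Mass of H2O = 12.3697 mol × 18.016 g/mol = 222.852 g.
Actual mass collected = 222.852 g × 0.711 = 158.448 g.

158.45 g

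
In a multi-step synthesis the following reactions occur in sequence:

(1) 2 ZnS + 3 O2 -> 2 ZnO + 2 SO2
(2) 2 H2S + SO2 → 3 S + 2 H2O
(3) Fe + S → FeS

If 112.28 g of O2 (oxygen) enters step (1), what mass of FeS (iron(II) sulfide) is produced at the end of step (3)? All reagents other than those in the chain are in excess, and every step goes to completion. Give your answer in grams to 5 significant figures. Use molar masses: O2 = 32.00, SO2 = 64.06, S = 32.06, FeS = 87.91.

616.91 g

n(O2) = 112.28 / 32.00 = 3.50875 mol.
Reaction (1): O2→SO2 ratio 3:2 ⇒ n(SO2) = 2.33917 mol.
Reaction (2): SO2→S ratio 1:3 ⇒ n(S) = 7.01750 mol.
Reaction (3): S→FeS ratio 1:1 ⇒ n(FeS) = 7.01750 mol.
Mass of FeS = 7.01750 × 87.91 = 616.908 g.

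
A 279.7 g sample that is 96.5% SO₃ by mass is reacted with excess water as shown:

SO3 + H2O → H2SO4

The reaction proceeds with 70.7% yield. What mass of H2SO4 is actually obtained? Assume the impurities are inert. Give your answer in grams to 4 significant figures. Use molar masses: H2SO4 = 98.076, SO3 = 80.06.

Pure SO3 available = 279.7 g × 0.965 = 269.91 g.
n(SO3) = 269.91 g / 80.06 g/mol = 3.3714 mol.
From the equation the SO3:H2SO4 mole ratio is 1:1, so n(H2SO4) = 3.3714 × 1/1 = 3.3714 mol.
Mass of H2SO4 = 3.3714 mol × 98.076 g/mol = 330.65 g.
Actual mass collected = 330.65 g × 0.707 = 233.77 g.

233.8 g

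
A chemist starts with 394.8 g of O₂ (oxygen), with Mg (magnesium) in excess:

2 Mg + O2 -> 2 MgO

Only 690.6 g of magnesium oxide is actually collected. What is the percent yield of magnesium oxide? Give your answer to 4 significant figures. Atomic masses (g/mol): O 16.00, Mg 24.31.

69.43 %

M(O2) = 2(16.00) = 32.00 g/mol.
M(MgO) = 24.31 + 16.00 = 40.31 g/mol.
n(O2) = 394.80 g / 32.00 g/mol = 12.338 mol.
From the equation the O2:MgO mole ratio is 1:2, so n(MgO) = 12.338 × 2/1 = 24.675 mol.
Mass of MgO = 24.675 mol × 40.31 g/mol = 994.65 g.
This is the theoretical yield. Percent yield = 690.6 g / 994.65 g × 100% = 69.432%.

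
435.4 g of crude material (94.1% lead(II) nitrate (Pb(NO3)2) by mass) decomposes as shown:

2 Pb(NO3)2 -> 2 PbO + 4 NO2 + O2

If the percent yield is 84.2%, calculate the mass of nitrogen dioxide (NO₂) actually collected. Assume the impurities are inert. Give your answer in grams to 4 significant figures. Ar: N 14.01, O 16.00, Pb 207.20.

95.84 g

Pure Pb(NO3)2 available = 435.4 g × 0.941 = 409.71 g.
M(Pb(NO3)2) = 207.20 + 2(14.01) + 6(16.00) = 331.22 g/mol.
M(NO2) = 14.01 + 2(16.00) = 46.01 g/mol.
n(Pb(NO3)2) = 409.71 g / 331.22 g/mol = 1.2370 mol.
From the equation the Pb(NO3)2:NO2 mole ratio is 2:4, so n(NO2) = 1.2370 × 4/2 = 2.4740 mol.
Mass of NO2 = 2.4740 mol × 46.01 g/mol = 113.83 g.
Actual mass collected = 113.83 g × 0.842 = 95.842 g.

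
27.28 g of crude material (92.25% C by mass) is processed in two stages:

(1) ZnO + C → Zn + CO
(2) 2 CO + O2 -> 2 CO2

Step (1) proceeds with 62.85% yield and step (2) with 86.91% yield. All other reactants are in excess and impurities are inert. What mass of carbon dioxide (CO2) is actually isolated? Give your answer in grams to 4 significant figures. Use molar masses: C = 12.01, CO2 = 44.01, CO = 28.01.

Pure C = 27.28 × 0.9225 = 25.166 g.
n(C) = 25.166 / 12.01 = 2.0954 mol.
Step 1 (C:CO = 1:1): theoretical n(CO) = 2.0954 mol; at 62.85% yield, n(CO) = 1.3170 mol.
Step 2 (CO:CO2 = 2:2): theoretical n(CO2) = 1.3170 mol, so theoretical mass = 1.3170 × 44.01 = 57.959 g.
At 86.91% yield, actual mass of CO2 = 57.959 × 0.8691 = 50.373 g.

50.37 g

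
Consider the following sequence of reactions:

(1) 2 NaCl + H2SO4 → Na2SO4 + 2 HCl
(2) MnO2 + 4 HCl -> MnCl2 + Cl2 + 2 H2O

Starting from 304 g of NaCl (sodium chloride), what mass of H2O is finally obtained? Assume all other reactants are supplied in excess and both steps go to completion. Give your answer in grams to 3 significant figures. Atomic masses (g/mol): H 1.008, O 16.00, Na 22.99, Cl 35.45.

46.9 g

M(NaCl) = 22.99 + 35.45 = 58.44 g/mol.
M(H2O) = 2(1.008) + 16.00 = 18.016 g/mol.
n(NaCl) = 304.0 / 58.44 = 5.202 mol.
Step 1 gives a 2:2 ratio of NaCl to HCl, so n(HCl) = 5.202 mol.
In step 2 the HCl:H2O ratio is 4:2, so n(H2O) = 2.601 mol.
Mass of H2O = 2.601 × 18.016 = 46.86 g.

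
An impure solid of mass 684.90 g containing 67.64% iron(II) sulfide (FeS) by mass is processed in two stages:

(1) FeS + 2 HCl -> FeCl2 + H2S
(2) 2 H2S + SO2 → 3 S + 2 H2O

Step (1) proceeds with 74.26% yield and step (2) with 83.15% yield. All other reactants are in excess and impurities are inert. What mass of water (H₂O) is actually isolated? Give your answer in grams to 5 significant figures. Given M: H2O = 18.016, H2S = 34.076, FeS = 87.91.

Pure FeS = 684.90 × 0.6764 = 463.266 g.
n(FeS) = 463.266 / 87.91 = 5.26978 mol.
Step 1 (FeS:H2S = 1:1): theoretical n(H2S) = 5.26978 mol; at 74.26% yield, n(H2S) = 3.91334 mol.
Step 2 (H2S:H2O = 2:2): theoretical n(H2O) = 3.91334 mol, so theoretical mass = 3.91334 × 18.016 = 70.5027 g.
At 83.15% yield, actual mass of H2O = 70.5027 × 0.8315 = 58.6230 g.

58.623 g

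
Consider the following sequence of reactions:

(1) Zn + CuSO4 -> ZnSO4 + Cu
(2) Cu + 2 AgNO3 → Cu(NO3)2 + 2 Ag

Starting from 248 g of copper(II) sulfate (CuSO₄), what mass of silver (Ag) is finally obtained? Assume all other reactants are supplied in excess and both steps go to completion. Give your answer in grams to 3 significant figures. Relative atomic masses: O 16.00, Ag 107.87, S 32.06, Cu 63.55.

335 g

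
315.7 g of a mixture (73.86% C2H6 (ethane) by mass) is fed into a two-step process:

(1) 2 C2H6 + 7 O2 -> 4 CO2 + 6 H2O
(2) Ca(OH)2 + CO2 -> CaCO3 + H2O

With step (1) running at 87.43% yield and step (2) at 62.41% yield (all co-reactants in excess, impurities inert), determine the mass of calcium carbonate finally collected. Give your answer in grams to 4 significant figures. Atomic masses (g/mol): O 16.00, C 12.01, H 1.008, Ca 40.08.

Pure C2H6 = 315.7 × 0.7386 = 233.18 g.
M(C2H6) = 2(12.01) + 6(1.008) = 30.068 g/mol.
M(CaCO3) = 40.08 + 12.01 + 3(16.00) = 100.09 g/mol.
n(C2H6) = 233.18 / 30.068 = 7.7550 mol.
Step 1 (C2H6:CO2 = 2:4): theoretical n(CO2) = 15.510 mol; at 87.43% yield, n(CO2) = 13.560 mol.
Step 2 (CO2:CaCO3 = 1:1): theoretical n(CaCO3) = 13.560 mol, so theoretical mass = 13.560 × 100.09 = 1357.3 g.
At 62.41% yield, actual mass of CaCO3 = 1357.3 × 0.6241 = 847.06 g.

847.1 g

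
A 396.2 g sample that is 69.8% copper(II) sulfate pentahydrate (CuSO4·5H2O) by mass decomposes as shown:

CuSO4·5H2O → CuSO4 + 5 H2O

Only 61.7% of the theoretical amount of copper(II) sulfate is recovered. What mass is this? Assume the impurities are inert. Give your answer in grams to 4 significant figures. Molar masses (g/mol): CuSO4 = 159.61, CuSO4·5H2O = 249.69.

109.1 g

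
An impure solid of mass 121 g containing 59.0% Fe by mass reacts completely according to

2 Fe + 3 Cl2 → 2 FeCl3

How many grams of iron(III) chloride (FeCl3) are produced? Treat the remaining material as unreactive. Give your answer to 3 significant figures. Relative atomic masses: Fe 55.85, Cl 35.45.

207 g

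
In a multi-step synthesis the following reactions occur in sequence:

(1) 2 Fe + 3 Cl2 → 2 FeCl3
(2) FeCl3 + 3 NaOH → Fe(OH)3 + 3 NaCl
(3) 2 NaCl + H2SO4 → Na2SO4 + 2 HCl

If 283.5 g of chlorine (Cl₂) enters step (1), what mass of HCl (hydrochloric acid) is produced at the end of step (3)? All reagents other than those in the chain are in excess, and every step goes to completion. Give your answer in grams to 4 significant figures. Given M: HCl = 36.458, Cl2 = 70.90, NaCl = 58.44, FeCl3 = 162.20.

291.6 g

n(Cl2) = 283.5 / 70.90 = 3.9986 mol.
Reaction (1): Cl2→FeCl3 ratio 3:2 ⇒ n(FeCl3) = 2.6657 mol.
Reaction (2): FeCl3→NaCl ratio 1:3 ⇒ n(NaCl) = 7.9972 mol.
Reaction (3): NaCl→HCl ratio 2:2 ⇒ n(HCl) = 7.9972 mol.
Mass of HCl = 7.9972 × 36.458 = 291.56 g.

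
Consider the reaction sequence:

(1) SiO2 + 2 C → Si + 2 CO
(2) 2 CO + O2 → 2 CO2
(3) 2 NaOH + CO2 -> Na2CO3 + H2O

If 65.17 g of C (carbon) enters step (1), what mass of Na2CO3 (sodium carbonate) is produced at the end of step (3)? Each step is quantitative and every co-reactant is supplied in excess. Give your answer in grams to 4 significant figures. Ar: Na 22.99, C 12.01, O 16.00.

M(C) = 12.01 g/mol.
M(Na2CO3) = 2(22.99) + 12.01 + 3(16.00) = 105.99 g/mol.
n(C) = 65.17 / 12.01 = 5.4263 mol.
Reaction (1): C→CO ratio 2:2 ⇒ n(CO) = 5.4263 mol.
Reaction (2): CO→CO2 ratio 2:2 ⇒ n(CO2) = 5.4263 mol.
Reaction (3): CO2→Na2CO3 ratio 1:1 ⇒ n(Na2CO3) = 5.4263 mol.
Mass of Na2CO3 = 5.4263 × 105.99 = 575.13 g.

575.1 g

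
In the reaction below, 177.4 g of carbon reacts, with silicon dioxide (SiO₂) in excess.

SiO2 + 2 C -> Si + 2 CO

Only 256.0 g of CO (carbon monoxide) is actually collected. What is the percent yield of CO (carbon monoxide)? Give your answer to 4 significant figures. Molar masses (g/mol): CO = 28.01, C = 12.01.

61.88 %

n(C) = 177.40 g / 12.01 g/mol = 14.771 mol.
From the equation the C:CO mole ratio is 2:2, so n(CO) = 14.771 × 2/2 = 14.771 mol.
Mass of CO = 14.771 mol × 28.01 g/mol = 413.74 g.
This is the theoretical yield. Percent yield = 256.0 g / 413.74 g × 100% = 61.875%.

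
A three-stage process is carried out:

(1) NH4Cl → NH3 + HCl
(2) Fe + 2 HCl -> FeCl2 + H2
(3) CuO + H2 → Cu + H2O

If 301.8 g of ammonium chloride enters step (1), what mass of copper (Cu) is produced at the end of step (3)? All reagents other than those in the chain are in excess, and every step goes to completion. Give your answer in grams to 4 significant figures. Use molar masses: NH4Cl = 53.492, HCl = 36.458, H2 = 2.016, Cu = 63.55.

n(NH4Cl) = 301.8 / 53.492 = 5.6420 mol.
Reaction (1): NH4Cl→HCl ratio 1:1 ⇒ n(HCl) = 5.6420 mol.
Reaction (2): HCl→H2 ratio 2:1 ⇒ n(H2) = 2.8210 mol.
Reaction (3): H2→Cu ratio 1:1 ⇒ n(Cu) = 2.8210 mol.
Mass of Cu = 2.8210 × 63.55 = 179.27 g.

179.3 g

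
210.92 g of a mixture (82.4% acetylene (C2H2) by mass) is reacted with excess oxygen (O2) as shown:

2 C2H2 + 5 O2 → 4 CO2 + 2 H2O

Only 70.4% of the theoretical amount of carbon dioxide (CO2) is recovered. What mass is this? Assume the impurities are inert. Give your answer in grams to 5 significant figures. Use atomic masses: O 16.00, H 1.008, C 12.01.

413.64 g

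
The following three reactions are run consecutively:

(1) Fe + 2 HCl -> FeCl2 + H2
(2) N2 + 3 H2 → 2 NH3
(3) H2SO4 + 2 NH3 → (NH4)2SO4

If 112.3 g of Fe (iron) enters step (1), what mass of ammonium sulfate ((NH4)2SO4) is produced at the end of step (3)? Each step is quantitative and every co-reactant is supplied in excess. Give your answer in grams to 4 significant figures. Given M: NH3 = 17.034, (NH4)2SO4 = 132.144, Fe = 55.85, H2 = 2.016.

88.57 g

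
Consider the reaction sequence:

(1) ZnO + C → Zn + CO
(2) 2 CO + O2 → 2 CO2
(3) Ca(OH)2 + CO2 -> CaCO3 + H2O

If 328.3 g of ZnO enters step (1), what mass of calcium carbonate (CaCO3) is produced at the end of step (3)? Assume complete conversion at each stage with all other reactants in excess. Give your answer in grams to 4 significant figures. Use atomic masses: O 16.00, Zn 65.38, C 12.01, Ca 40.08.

M(ZnO) = 65.38 + 16.00 = 81.38 g/mol.
M(CaCO3) = 40.08 + 12.01 + 3(16.00) = 100.09 g/mol.
n(ZnO) = 328.3 / 81.38 = 4.0342 mol.
Reaction (1): ZnO→CO ratio 1:1 ⇒ n(CO) = 4.0342 mol.
Reaction (2): CO→CO2 ratio 2:2 ⇒ n(CO2) = 4.0342 mol.
Reaction (3): CO2→CaCO3 ratio 1:1 ⇒ n(CaCO3) = 4.0342 mol.
Mass of CaCO3 = 4.0342 × 100.09 = 403.78 g.

403.8 g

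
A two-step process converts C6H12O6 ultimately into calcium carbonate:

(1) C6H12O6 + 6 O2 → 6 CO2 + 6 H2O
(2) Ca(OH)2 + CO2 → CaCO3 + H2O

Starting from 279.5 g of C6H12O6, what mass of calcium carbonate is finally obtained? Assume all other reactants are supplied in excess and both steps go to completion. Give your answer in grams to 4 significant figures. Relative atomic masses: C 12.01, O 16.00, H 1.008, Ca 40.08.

931.7 g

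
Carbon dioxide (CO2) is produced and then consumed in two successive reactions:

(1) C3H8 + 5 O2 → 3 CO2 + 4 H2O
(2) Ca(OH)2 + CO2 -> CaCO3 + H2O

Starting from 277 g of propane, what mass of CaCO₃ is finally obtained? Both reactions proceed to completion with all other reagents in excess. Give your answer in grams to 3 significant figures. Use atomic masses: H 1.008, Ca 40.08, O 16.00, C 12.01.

1890 g

M(C3H8) = 3(12.01) + 8(1.008) = 44.094 g/mol.
M(CaCO3) = 40.08 + 12.01 + 3(16.00) = 100.09 g/mol.
n(C3H8) = 277.0 / 44.094 = 6.282 mol.
Step 1 gives a 1:3 ratio of C3H8 to CO2, so n(CO2) = 18.85 mol.
In step 2 the CO2:CaCO3 ratio is 1:1, so n(CaCO3) = 18.85 mol.
Mass of CaCO3 = 18.85 × 100.09 = 1886 g.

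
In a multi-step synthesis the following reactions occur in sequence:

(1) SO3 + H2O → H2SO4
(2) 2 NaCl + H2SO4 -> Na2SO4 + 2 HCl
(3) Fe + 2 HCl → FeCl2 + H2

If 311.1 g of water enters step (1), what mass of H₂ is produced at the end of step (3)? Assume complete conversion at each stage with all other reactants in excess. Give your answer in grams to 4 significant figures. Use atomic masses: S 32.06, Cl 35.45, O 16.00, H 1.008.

34.81 g

M(H2O) = 2(1.008) + 16.00 = 18.016 g/mol.
M(H2) = 2(1.008) = 2.016 g/mol.
n(H2O) = 311.1 / 18.016 = 17.268 mol.
Reaction (1): H2O→H2SO4 ratio 1:1 ⇒ n(H2SO4) = 17.268 mol.
Reaction (2): H2SO4→HCl ratio 1:2 ⇒ n(HCl) = 34.536 mol.
Reaction (3): HCl→H2 ratio 2:1 ⇒ n(H2) = 17.268 mol.
Mass of H2 = 17.268 × 2.016 = 34.812 g.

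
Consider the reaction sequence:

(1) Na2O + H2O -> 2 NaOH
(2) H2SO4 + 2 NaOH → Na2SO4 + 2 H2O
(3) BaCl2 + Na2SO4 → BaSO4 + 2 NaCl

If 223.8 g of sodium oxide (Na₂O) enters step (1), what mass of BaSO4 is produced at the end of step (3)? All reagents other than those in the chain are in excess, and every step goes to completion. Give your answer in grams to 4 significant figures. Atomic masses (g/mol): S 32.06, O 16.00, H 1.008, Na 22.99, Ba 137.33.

842.7 g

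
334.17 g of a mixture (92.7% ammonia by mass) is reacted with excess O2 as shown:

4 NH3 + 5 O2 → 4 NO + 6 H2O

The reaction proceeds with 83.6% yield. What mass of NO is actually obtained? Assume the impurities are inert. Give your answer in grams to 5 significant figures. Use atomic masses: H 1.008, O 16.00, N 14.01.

Pure NH3 available = 334.17 g × 0.927 = 309.776 g.
M(NH3) = 14.01 + 3(1.008) = 17.034 g/mol.
M(NO) = 14.01 + 16.00 = 30.01 g/mol.
n(NH3) = 309.776 g / 17.034 g/mol = 18.1857 mol.
From the equation the NH3:NO mole ratio is 4:4, so n(NO) = 18.1857 × 4/4 = 18.1857 mol.
Mass of NO = 18.1857 mol × 30.01 g/mol = 545.754 g.
Actual mass collected = 545.754 g × 0.836 = 456.250 g.

456.25 g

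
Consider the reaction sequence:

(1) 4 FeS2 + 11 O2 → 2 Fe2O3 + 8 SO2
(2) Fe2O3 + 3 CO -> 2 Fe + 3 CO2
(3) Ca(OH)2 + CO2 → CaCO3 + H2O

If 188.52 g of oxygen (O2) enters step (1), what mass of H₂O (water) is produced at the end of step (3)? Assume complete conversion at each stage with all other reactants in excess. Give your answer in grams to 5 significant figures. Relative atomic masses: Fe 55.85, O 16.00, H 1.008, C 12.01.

M(O2) = 2(16.00) = 32.00 g/mol.
M(H2O) = 2(1.008) + 16.00 = 18.016 g/mol.
n(O2) = 188.52 / 32.00 = 5.89125 mol.
Reaction (1): O2→Fe2O3 ratio 11:2 ⇒ n(Fe2O3) = 1.07114 mol.
Reaction (2): Fe2O3→CO2 ratio 1:3 ⇒ n(CO2) = 3.21341 mol.
Reaction (3): CO2→H2O ratio 1:1 ⇒ n(H2O) = 3.21341 mol.
Mass of H2O = 3.21341 × 18.016 = 57.8928 g.

57.893 g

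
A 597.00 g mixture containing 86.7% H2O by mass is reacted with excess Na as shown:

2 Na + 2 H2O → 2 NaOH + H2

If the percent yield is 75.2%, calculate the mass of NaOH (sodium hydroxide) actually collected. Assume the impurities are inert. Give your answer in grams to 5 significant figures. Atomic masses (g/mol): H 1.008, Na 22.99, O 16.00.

864.15 g

Pure H2O available = 597.00 g × 0.867 = 517.599 g.
M(H2O) = 2(1.008) + 16.00 = 18.016 g/mol.
M(NaOH) = 22.99 + 16.00 + 1.008 = 39.998 g/mol.
n(H2O) = 517.599 g / 18.016 g/mol = 28.7300 mol.
From the equation the H2O:NaOH mole ratio is 2:2, so n(NaOH) = 28.7300 × 2/2 = 28.7300 mol.
Mass of NaOH = 28.7300 mol × 39.998 g/mol = 1149.14 g.
Actual mass collected = 1149.14 g × 0.752 = 864.154 g.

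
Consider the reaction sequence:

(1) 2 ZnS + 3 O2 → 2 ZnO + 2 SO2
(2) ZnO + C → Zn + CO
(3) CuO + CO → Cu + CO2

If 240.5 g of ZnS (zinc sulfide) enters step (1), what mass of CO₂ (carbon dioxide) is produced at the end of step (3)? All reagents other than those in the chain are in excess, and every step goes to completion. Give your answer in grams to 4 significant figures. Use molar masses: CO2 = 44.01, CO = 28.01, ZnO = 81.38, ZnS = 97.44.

108.6 g

n(ZnS) = 240.5 / 97.44 = 2.4682 mol.
Reaction (1): ZnS→ZnO ratio 2:2 ⇒ n(ZnO) = 2.4682 mol.
Reaction (2): ZnO→CO ratio 1:1 ⇒ n(CO) = 2.4682 mol.
Reaction (3): CO→CO2 ratio 1:1 ⇒ n(CO2) = 2.4682 mol.
Mass of CO2 = 2.4682 × 44.01 = 108.62 g.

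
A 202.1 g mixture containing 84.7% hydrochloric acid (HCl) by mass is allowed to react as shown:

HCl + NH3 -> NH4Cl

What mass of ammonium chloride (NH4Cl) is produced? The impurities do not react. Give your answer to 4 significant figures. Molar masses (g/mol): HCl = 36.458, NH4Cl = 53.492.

Mass of pure HCl = 202.1 g × 0.847 = 171.18 g.
n(HCl) = 171.18 g / 36.458 g/mol = 4.6952 mol.
From the equation the HCl:NH4Cl mole ratio is 1:1, so n(NH4Cl) = 4.6952 × 1/1 = 4.6952 mol.
Mass of NH4Cl = 4.6952 mol × 53.492 g/mol = 251.16 g.

251.2 g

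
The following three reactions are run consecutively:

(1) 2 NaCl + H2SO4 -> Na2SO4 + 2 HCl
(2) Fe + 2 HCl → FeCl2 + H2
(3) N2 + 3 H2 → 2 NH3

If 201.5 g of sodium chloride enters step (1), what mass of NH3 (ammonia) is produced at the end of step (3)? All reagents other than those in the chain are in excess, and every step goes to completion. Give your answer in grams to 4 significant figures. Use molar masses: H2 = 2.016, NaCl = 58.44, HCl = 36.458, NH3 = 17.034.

n(NaCl) = 201.5 / 58.44 = 3.4480 mol.
Reaction (1): NaCl→HCl ratio 2:2 ⇒ n(HCl) = 3.4480 mol.
Reaction (2): HCl→H2 ratio 2:1 ⇒ n(H2) = 1.7240 mol.
Reaction (3): H2→NH3 ratio 3:2 ⇒ n(NH3) = 1.1493 mol.
Mass of NH3 = 1.1493 × 17.034 = 19.578 g.

19.58 g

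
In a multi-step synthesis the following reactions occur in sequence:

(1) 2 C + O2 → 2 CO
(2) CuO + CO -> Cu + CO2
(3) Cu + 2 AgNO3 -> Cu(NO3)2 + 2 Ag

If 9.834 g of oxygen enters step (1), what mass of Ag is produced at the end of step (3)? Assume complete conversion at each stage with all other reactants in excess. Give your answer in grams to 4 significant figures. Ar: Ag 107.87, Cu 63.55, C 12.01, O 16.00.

132.6 g

M(O2) = 2(16.00) = 32.00 g/mol.
M(Ag) = 107.87 g/mol.
n(O2) = 9.834 / 32.00 = 0.30731 mol.
Reaction (1): O2→CO ratio 1:2 ⇒ n(CO) = 0.61462 mol.
Reaction (2): CO→Cu ratio 1:1 ⇒ n(Cu) = 0.61462 mol.
Reaction (3): Cu→Ag ratio 1:2 ⇒ n(Ag) = 1.2292 mol.
Mass of Ag = 1.2292 × 107.87 = 132.60 g.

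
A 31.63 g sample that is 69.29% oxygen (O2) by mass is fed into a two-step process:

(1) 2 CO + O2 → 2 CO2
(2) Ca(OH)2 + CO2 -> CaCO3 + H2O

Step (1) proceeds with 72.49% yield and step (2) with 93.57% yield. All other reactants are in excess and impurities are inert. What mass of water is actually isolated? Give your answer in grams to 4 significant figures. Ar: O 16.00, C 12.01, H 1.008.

16.74 g

Pure O2 = 31.63 × 0.6929 = 21.916 g.
M(O2) = 2(16.00) = 32.00 g/mol.
M(H2O) = 2(1.008) + 16.00 = 18.016 g/mol.
n(O2) = 21.916 / 32.00 = 0.68489 mol.
Step 1 (O2:CO2 = 1:2): theoretical n(CO2) = 1.3698 mol; at 72.49% yield, n(CO2) = 0.99295 mol.
Step 2 (CO2:H2O = 1:1): theoretical n(H2O) = 0.99295 mol, so theoretical mass = 0.99295 × 18.016 = 17.889 g.
At 93.57% yield, actual mass of H2O = 17.889 × 0.9357 = 16.739 g.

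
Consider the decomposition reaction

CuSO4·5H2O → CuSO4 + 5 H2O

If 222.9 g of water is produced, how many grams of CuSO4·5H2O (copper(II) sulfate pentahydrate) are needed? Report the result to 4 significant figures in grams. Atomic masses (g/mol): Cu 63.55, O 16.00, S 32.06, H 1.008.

617.8 g

M(H2O) = 2(1.008) + 16.00 = 18.016 g/mol.
M(CuSO4·5H2O) = 63.55 + 32.06 + 9(16.00) + 10(1.008) = 249.69 g/mol.
n(H2O) = 222.90 g / 18.016 g/mol = 12.372 mol.
From the equation the H2O:CuSO4·5H2O mole ratio is 5:1, so n(CuSO4·5H2O) = 12.372 × 1/5 = 2.4745 mol.
Mass of CuSO4·5H2O = 2.4745 mol × 249.69 g/mol = 617.85 g.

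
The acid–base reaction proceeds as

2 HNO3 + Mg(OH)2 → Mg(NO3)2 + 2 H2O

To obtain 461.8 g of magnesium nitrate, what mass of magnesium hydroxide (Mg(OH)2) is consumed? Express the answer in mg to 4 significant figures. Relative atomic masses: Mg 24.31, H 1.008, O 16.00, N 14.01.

181600 mg

M(Mg(NO3)2) = 24.31 + 2(14.01) + 6(16.00) = 148.33 g/mol.
M(Mg(OH)2) = 24.31 + 2(16.00) + 2(1.008) = 58.326 g/mol.
n(Mg(NO3)2) = 461.80 g / 148.33 g/mol = 3.1133 mol.
From the equation the Mg(NO3)2:Mg(OH)2 mole ratio is 1:1, so n(Mg(OH)2) = 3.1133 × 1/1 = 3.1133 mol.
Mass of Mg(OH)2 = 3.1133 mol × 58.326 g/mol = 181.59 g.
Converting to mg: 181.59 g = 181600 mg.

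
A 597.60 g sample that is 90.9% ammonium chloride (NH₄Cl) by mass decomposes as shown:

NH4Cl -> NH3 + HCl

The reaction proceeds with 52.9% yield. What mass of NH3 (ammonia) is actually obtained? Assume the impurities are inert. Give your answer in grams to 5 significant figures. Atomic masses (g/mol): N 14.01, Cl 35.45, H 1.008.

91.508 g

Pure NH4Cl available = 597.60 g × 0.909 = 543.218 g.
M(NH4Cl) = 14.01 + 4(1.008) + 35.45 = 53.492 g/mol.
M(NH3) = 14.01 + 3(1.008) = 17.034 g/mol.
n(NH4Cl) = 543.218 g / 53.492 g/mol = 10.1551 mol.
From the equation the NH4Cl:NH3 mole ratio is 1:1, so n(NH3) = 10.1551 × 1/1 = 10.1551 mol.
Mass of NH3 = 10.1551 mol × 17.034 g/mol = 172.983 g.
Actual mass collected = 172.983 g × 0.529 = 91.5078 g.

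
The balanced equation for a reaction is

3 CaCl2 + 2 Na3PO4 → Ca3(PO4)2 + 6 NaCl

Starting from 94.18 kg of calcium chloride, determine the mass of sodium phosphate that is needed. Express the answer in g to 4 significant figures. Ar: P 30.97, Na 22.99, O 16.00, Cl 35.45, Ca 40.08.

M(CaCl2) = 40.08 + 2(35.45) = 110.98 g/mol.
M(Na3PO4) = 3(22.99) + 30.97 + 4(16.00) = 163.94 g/mol.
Convert: 94.18 kg = 94180 g.
n(CaCl2) = 94180 g / 110.98 g/mol = 848.62 mol.
From the equation the CaCl2:Na3PO4 mole ratio is 3:2, so n(Na3PO4) = 848.62 × 2/3 = 565.75 mol.
Mass of Na3PO4 = 565.75 mol × 163.94 g/mol = 92749 g.

92750 g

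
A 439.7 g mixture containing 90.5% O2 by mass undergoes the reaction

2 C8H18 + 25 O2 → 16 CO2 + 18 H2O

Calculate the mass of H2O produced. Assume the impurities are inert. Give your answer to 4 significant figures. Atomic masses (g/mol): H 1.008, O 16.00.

Mass of pure O2 = 439.7 g × 0.905 = 397.93 g.
M(O2) = 2(16.00) = 32.00 g/mol.
M(H2O) = 2(1.008) + 16.00 = 18.016 g/mol.
n(O2) = 397.93 g / 32.00 g/mol = 12.435 mol.
From the equation the O2:H2O mole ratio is 25:18, so n(H2O) = 12.435 × 18/25 = 8.9534 mol.
Mass of H2O = 8.9534 mol × 18.016 g/mol = 161.30 g.

161.3 g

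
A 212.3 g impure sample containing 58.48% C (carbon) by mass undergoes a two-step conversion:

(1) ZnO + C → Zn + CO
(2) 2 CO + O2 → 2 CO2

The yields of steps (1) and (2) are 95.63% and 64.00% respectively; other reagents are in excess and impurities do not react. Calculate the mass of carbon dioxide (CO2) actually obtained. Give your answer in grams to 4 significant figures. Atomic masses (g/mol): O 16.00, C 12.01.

278.4 g

Pure C = 212.3 × 0.5848 = 124.15 g.
M(C) = 12.01 g/mol.
M(CO2) = 12.01 + 2(16.00) = 44.01 g/mol.
n(C) = 124.15 / 12.01 = 10.337 mol.
Step 1 (C:CO = 1:1): theoretical n(CO) = 10.337 mol; at 95.63% yield, n(CO) = 9.8857 mol.
Step 2 (CO:CO2 = 2:2): theoretical n(CO2) = 9.8857 mol, so theoretical mass = 9.8857 × 44.01 = 435.07 g.
At 64.00% yield, actual mass of CO2 = 435.07 × 0.6400 = 278.45 g.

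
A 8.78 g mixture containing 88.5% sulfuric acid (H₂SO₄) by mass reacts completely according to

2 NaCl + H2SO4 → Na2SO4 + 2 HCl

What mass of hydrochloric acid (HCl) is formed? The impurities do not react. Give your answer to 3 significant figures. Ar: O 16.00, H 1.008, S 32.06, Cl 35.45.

5.78 g

Mass of pure H2SO4 = 8.78 g × 0.885 = 7.770 g.
M(H2SO4) = 2(1.008) + 32.06 + 4(16.00) = 98.076 g/mol.
M(HCl) = 1.008 + 35.45 = 36.458 g/mol.
n(H2SO4) = 7.770 g / 98.076 g/mol = 0.07923 mol.
From the equation the H2SO4:HCl mole ratio is 1:2, so n(HCl) = 0.07923 × 2/1 = 0.1585 mol.
Mass of HCl = 0.1585 mol × 36.458 g/mol = 5.777 g.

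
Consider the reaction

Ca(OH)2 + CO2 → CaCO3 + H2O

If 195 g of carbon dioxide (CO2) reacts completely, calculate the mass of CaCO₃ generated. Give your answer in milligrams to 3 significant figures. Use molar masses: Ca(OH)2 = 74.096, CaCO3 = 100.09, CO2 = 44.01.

443000 mg

n(CO2) = 195.0 g / 44.01 g/mol = 4.431 mol.
From the equation the CO2:CaCO3 mole ratio is 1:1, so n(CaCO3) = 4.431 × 1/1 = 4.431 mol.
Mass of CaCO3 = 4.431 mol × 100.09 g/mol = 443.5 g.
Converting to mg: 443.5 g = 443000 mg.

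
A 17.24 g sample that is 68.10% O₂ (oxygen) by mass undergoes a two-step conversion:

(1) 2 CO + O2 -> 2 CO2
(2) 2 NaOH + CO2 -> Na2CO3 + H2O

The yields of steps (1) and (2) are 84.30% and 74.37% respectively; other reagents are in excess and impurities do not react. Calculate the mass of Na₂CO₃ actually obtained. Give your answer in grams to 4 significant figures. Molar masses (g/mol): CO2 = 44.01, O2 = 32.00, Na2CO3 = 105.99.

48.76 g

Pure O2 = 17.24 × 0.6810 = 11.740 g.
n(O2) = 11.740 / 32.00 = 0.36689 mol.
Step 1 (O2:CO2 = 1:2): theoretical n(CO2) = 0.73378 mol; at 84.30% yield, n(CO2) = 0.61857 mol.
Step 2 (CO2:Na2CO3 = 1:1): theoretical n(Na2CO3) = 0.61857 mol, so theoretical mass = 0.61857 × 105.99 = 65.563 g.
At 74.37% yield, actual mass of Na2CO3 = 65.563 × 0.7437 = 48.759 g.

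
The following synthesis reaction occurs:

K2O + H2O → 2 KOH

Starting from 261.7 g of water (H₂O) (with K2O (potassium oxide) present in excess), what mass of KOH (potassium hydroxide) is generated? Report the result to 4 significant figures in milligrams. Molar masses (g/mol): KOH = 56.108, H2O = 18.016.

1630000 mg

n(H2O) = 261.70 g / 18.016 g/mol = 14.526 mol.
From the equation the H2O:KOH mole ratio is 1:2, so n(KOH) = 14.526 × 2/1 = 29.052 mol.
Mass of KOH = 29.052 mol × 56.108 g/mol = 1630.0 g.
Converting to mg: 1630.0 g = 1630000 mg.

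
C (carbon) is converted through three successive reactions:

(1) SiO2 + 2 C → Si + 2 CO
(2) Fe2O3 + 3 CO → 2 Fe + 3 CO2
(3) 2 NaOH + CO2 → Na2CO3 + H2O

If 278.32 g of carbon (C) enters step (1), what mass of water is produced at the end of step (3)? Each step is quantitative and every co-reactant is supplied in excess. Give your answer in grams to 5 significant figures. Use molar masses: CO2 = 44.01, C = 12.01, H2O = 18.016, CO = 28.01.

n(C) = 278.32 / 12.01 = 23.1740 mol.
Reaction (1): C→CO ratio 2:2 ⇒ n(CO) = 23.1740 mol.
Reaction (2): CO→CO2 ratio 3:3 ⇒ n(CO2) = 23.1740 mol.
Reaction (3): CO2→H2O ratio 1:1 ⇒ n(H2O) = 23.1740 mol.
Mass of H2O = 23.1740 × 18.016 = 417.503 g.

417.50 g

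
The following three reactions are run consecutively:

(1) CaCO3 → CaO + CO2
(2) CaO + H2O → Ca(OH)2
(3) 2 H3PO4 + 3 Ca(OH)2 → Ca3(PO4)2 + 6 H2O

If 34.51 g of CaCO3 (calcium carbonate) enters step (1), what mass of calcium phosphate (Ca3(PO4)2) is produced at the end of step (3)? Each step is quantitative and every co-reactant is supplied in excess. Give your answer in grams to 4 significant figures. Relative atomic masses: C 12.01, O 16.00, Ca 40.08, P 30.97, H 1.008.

M(CaCO3) = 40.08 + 12.01 + 3(16.00) = 100.09 g/mol.
M(Ca3(PO4)2) = 3(40.08) + 2(30.97) + 8(16.00) = 310.18 g/mol.
n(CaCO3) = 34.51 / 100.09 = 0.34479 mol.
Reaction (1): CaCO3→CaO ratio 1:1 ⇒ n(CaO) = 0.34479 mol.
Reaction (2): CaO→Ca(OH)2 ratio 1:1 ⇒ n(Ca(OH)2) = 0.34479 mol.
Reaction (3): Ca(OH)2→Ca3(PO4)2 ratio 3:1 ⇒ n(Ca3(PO4)2) = 0.11493 mol.
Mass of Ca3(PO4)2 = 0.11493 × 310.18 = 35.649 g.

35.65 g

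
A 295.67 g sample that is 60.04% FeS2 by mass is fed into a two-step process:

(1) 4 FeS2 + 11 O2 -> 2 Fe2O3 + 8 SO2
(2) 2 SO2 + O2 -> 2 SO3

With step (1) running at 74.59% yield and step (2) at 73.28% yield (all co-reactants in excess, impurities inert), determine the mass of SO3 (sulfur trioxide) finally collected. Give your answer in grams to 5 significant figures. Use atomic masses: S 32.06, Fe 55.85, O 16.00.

129.51 g

Pure FeS2 = 295.67 × 0.6004 = 177.520 g.
M(FeS2) = 55.85 + 2(32.06) = 119.97 g/mol.
M(SO3) = 32.06 + 3(16.00) = 80.06 g/mol.
n(FeS2) = 177.520 / 119.97 = 1.47971 mol.
Step 1 (FeS2:SO2 = 4:8): theoretical n(SO2) = 2.95941 mol; at 74.59% yield, n(SO2) = 2.20742 mol.
Step 2 (SO2:SO3 = 2:2): theoretical n(SO3) = 2.20742 mol, so theoretical mass = 2.20742 × 80.06 = 176.726 g.
At 73.28% yield, actual mass of SO3 = 176.726 × 0.7328 = 129.505 g.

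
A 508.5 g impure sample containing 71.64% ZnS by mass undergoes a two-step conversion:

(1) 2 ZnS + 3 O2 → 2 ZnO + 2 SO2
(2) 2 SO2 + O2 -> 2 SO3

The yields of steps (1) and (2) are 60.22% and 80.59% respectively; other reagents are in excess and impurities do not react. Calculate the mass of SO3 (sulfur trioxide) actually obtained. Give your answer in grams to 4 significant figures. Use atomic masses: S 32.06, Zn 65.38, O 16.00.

145.3 g

Pure ZnS = 508.5 × 0.7164 = 364.29 g.
M(ZnS) = 65.38 + 32.06 = 97.44 g/mol.
M(SO3) = 32.06 + 3(16.00) = 80.06 g/mol.
n(ZnS) = 364.29 / 97.44 = 3.7386 mol.
Step 1 (ZnS:SO2 = 2:2): theoretical n(SO2) = 3.7386 mol; at 60.22% yield, n(SO2) = 2.2514 mol.
Step 2 (SO2:SO3 = 2:2): theoretical n(SO3) = 2.2514 mol, so theoretical mass = 2.2514 × 80.06 = 180.25 g.
At 80.59% yield, actual mass of SO3 = 180.25 × 0.8059 = 145.26 g.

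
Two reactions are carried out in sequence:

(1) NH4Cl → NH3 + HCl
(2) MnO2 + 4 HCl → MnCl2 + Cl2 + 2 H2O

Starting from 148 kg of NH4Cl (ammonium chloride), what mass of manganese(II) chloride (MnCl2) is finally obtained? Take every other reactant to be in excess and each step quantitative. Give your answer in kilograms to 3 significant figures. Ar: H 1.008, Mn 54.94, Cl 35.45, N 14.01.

M(NH4Cl) = 14.01 + 4(1.008) + 35.45 = 53.492 g/mol.
M(MnCl2) = 54.94 + 2(35.45) = 125.84 g/mol.
148 kg = 148000 g.
n(NH4Cl) = 148000 / 53.492 = 2767 mol.
Step 1 gives a 1:1 ratio of NH4Cl to HCl, so n(HCl) = 2767 mol.
In step 2 the HCl:MnCl2 ratio is 4:1, so n(MnCl2) = 691.7 mol.
Mass of MnCl2 = 691.7 × 125.84 = 87040 g = 87.0 kg.

87.0 kg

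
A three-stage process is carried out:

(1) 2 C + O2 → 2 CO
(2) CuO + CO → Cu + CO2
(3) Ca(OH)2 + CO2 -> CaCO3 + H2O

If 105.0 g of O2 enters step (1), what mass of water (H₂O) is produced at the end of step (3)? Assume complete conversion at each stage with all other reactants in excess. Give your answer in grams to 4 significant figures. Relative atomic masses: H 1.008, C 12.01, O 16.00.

118.2 g

M(O2) = 2(16.00) = 32.00 g/mol.
M(H2O) = 2(1.008) + 16.00 = 18.016 g/mol.
n(O2) = 105.0 / 32.00 = 3.2812 mol.
Reaction (1): O2→CO ratio 1:2 ⇒ n(CO) = 6.5625 mol.
Reaction (2): CO→CO2 ratio 1:1 ⇒ n(CO2) = 6.5625 mol.
Reaction (3): CO2→H2O ratio 1:1 ⇒ n(H2O) = 6.5625 mol.
Mass of H2O = 6.5625 × 18.016 = 118.23 g.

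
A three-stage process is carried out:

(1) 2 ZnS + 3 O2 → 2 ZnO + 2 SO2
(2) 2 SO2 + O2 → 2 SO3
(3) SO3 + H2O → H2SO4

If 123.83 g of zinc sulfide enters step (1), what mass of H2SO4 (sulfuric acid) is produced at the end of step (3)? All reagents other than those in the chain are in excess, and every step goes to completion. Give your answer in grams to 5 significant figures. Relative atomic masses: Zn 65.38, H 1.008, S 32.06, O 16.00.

124.64 g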